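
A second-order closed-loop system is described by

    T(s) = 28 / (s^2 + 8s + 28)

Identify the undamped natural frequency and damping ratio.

Compare the denominator to the standard form s^2 + 2ζωₙs + ωₙ².
ωₙ² = 28, so ωₙ = √28 ≈ 5.292 rad/s.
2ζωₙ = 8, so ζ = 8/(2·√28) ≈ 0.7559.

ωₙ ≈ 5.292 rad/s, ζ ≈ 0.7559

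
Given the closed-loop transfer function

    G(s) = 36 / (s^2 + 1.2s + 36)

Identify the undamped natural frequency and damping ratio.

ωₙ = 6 rad/s, ζ = 0.1

Compare the denominator to the standard form s^2 + 2ζωₙs + ωₙ².
ωₙ² = 36, so ωₙ = 6 rad/s.
2ζωₙ = 1.2, so ζ = 1.2/(2·6) = 0.1.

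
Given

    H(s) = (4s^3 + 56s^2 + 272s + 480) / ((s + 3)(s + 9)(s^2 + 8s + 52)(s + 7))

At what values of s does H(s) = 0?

Set the numerator to zero: 4s^3 + 56s^2 + 272s + 480 = 0, i.e. 4·(s^3 + 14s^2 + 68s + 120) = 0.
Factoring: (s + 6)(s^2 + 8s + 20) = 0.

s = -6, -4 ± 2j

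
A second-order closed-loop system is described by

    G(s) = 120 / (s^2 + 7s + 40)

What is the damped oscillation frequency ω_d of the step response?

Comparing s^2 + 7s + 40 to s^2 + 2ζωₙs + ωₙ²: ωₙ = √40 ≈ 6.325 rad/s and ζ = 7/(2·√40) ≈ 0.5534.
ζωₙ = 7/2 = 3.5, so ω_d = ωₙ√(1−ζ²) = √(ωₙ² − (ζωₙ)²) = √(40 − 3.5²) = √27.75 ≈ 5.268 rad/s.

ω_d ≈ 5.268 rad/s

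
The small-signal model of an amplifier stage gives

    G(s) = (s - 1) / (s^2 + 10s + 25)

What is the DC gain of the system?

Set s = 0: G(0) = (-1) / (25) = -1/25.

G(0) = -1/25 ≈ -0.04000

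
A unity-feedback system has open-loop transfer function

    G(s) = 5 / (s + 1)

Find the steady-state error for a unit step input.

G(s) has no poles at the origin.
This is a Type 0 system. Kp = lim_{s→0} G(s) = 5/1.
e_ss = 1/(1 + Kp) = 1/(1 + 5) = 1/6 ≈ 0.1667.

e_ss = 0.1667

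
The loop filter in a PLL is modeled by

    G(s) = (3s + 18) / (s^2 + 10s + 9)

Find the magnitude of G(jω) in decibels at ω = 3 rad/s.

|G(j3)|_dB ≈ -3.47 dB

Substitute s = j3: numerator = 18 + j9, denominator = j30.
|G(j3)| = |18 + j9| / |j30| = 20.125 / 30 ≈ 0.6708.
In decibels: 20·log₁₀(0.6708) ≈ -3.47 dB.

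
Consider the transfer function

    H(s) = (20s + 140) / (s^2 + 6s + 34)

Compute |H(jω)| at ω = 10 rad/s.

Substitute s = j10: numerator = 140 + j200, denominator = -66 + j60.
|H(j10)| = |140 + j200| / |-66 + j60| = 244.13 / 89.196 ≈ 2.737.

|H(j10)| ≈ 2.737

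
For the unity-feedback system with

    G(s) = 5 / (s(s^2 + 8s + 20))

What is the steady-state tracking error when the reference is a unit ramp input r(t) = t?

G(s) has one pole at the origin.
This is a Type 1 system. Kv = lim_{s→0} s·G(s) = 5/20 = 1/4.
e_ss = 1/Kv = 1/(1/4) = 4.

e_ss = 4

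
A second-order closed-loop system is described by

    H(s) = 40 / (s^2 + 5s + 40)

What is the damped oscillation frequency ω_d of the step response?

ω_d ≈ 5.809 rad/s

Comparing s^2 + 5s + 40 to s^2 + 2ζωₙs + ωₙ²: ωₙ = √40 ≈ 6.325 rad/s and ζ = 5/(2·√40) ≈ 0.3953.
ζωₙ = 5/2 = 2.5, so ω_d = ωₙ√(1−ζ²) = √(ωₙ² − (ζωₙ)²) = √(40 − 2.5²) = √33.75 ≈ 5.809 rad/s.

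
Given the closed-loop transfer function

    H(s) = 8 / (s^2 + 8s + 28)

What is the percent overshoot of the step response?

%OS ≈ 2.66%

Comparing s^2 + 8s + 28 to s^2 + 2ζωₙs + ωₙ²: ωₙ = √28 ≈ 5.292 rad/s and ζ = 8/(2·√28) ≈ 0.7559.
%OS = 100·exp(−πζ/√(1−ζ²)) = 100·exp(−π·0.7559/√(1−0.7559²)) ≈ 2.66%.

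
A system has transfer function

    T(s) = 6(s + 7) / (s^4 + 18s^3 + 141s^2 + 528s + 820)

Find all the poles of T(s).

s = -4 ± 2j, -5 ± 4j

The poles are the roots of the denominator s^4 + 18s^3 + 141s^2 + 528s + 820 = 0.
No real roots exist; factor into two real quadratics: (s^2 + 8s + 20)(s^2 + 10s + 41) = 0.
Each quadratic gives a conjugate pair via the quadratic formula.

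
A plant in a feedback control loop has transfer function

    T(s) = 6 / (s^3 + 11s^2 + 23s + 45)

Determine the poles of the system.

s = -1 ± 2j, -9

The poles are the roots of the denominator s^3 + 11s^2 + 23s + 45 = 0.
Trying s = -9: the polynomial evaluates to 0, so (s + 9) is a factor.
Dividing out leaves s^2 + 2s + 5 = 0.
The quadratic formula then gives s = -1 ± 2j.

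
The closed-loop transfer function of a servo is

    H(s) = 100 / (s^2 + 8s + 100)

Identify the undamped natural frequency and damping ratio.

Compare the denominator to the standard form s^2 + 2ζωₙs + ωₙ².
ωₙ² = 100, so ωₙ = 10 rad/s.
2ζωₙ = 8, so ζ = 8/(2·10) = 0.4.
With ζ = 0.4 the response is underdamped.

ωₙ = 10 rad/s, ζ = 0.4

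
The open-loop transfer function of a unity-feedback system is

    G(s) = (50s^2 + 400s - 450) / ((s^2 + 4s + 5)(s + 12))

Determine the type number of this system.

The denominator has no factor of s at the origin — no free integrator — so this is a Type 0 system.

Type 0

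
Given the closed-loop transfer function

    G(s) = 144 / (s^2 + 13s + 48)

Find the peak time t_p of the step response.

Comparing s^2 + 13s + 48 to s^2 + 2ζωₙs + ωₙ²: ωₙ = √48 ≈ 6.928 rad/s and ζ = 13/(2·√48) ≈ 0.9382.
ζωₙ = 13/2 = 6.5, so ω_d = ωₙ√(1−ζ²) = √(ωₙ² − (ζωₙ)²) = √(48 − 6.5²) = √5.75 ≈ 2.398 rad/s.
t_p = π/ω_d = π/2.398 ≈ 1.310 s.

t_p ≈ 1.310 s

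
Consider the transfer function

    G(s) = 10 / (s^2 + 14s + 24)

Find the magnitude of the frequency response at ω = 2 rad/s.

Substitute s = j2: numerator = 10, denominator = 20 + j28.
|G(j2)| = |10| / |20 + j28| = 10 / 34.409 ≈ 0.2906.

|G(j2)| ≈ 0.2906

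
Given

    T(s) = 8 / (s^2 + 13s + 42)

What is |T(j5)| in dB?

Substitute s = j5: numerator = 8, denominator = 17 + j65.
|T(j5)| = |8| / |17 + j65| = 8 / 67.186 ≈ 0.1191.
In decibels: 20·log₁₀(0.1191) ≈ -18.5 dB.

|T(j5)|_dB ≈ -18.5 dB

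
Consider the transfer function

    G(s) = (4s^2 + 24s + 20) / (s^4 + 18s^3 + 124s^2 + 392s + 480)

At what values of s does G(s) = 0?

s = -5, -1

Set the numerator to zero: 4s^2 + 24s + 20 = 0, i.e. 4·(s^2 + 6s + 5) = 0.
Factoring: (s + 5)(s + 1) = 0.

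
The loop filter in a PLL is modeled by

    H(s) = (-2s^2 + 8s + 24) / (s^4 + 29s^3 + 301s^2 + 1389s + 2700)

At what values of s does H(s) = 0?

Set the numerator to zero: -2s^2 + 8s + 24 = 0, i.e. -2·(s^2 - 4s - 12) = 0.
Factoring: (s - 6)(s + 2) = 0.

s = 6, -2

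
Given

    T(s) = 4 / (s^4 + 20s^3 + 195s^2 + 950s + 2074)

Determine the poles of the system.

The poles are the roots of the denominator s^4 + 20s^3 + 195s^2 + 950s + 2074 = 0.
No real roots exist; factor into two real quadratics: (s^2 + 10s + 61)(s^2 + 10s + 34) = 0.
Each quadratic gives a conjugate pair via the quadratic formula.

s = -5 ± 6j, -5 ± 3j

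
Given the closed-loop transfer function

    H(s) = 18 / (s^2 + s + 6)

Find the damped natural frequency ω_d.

Comparing s^2 + s + 6 to s^2 + 2ζωₙs + ωₙ²: ωₙ = √6 ≈ 2.449 rad/s and ζ = 1/(2·√6) ≈ 0.2041.
ζωₙ = 1/2 = 0.5, so ω_d = ωₙ√(1−ζ²) = √(ωₙ² − (ζωₙ)²) = √(6 − 0.5²) = √5.75 ≈ 2.398 rad/s.

ω_d ≈ 2.398 rad/s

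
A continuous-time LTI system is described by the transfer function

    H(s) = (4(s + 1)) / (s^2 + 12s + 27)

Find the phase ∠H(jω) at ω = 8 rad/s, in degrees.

At s = j8: numerator = 4 + j32, denominator = -37 + j96.
∠H = ∠num − ∠den = 82.875° − (111.08°) = -28.20°.

∠H(j8) ≈ -28.20°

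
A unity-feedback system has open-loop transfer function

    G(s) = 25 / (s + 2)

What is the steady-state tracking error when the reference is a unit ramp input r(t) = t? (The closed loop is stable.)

G(s) has no poles at the origin.
This is a Type 0 system; Kv = lim_{s→0} s·G(s) = 0, so the steady-state error for a ramp input is infinite.

e_ss = ∞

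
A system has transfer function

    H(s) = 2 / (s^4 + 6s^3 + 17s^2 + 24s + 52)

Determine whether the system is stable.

The denominator s^4 + 6s^3 + 17s^2 + 24s + 52 factors as (s^2 + 4)(s^2 + 6s + 13), giving poles at s = ±2j, -3 ± 2j.
Since the simple pole(s) at s = ±2j lie on the jω-axis with none in the right half-plane, the system is marginally stable.

marginally stable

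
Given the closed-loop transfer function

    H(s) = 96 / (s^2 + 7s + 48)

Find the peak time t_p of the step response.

t_p ≈ 0.5254 s

Comparing s^2 + 7s + 48 to s^2 + 2ζωₙs + ωₙ²: ωₙ = √48 ≈ 6.928 rad/s and ζ = 7/(2·√48) ≈ 0.5052.
ζωₙ = 7/2 = 3.5, so ω_d = ωₙ√(1−ζ²) = √(ωₙ² − (ζωₙ)²) = √(48 − 3.5²) = √35.75 ≈ 5.979 rad/s.
t_p = π/ω_d = π/5.979 ≈ 0.5254 s.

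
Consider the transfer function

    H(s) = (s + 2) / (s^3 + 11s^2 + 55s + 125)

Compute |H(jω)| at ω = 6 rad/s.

|H(j6)| ≈ 0.02151

Substitute s = j6: numerator = 2 + j6, denominator = -271 + j114.
|H(j6)| = |2 + j6| / |-271 + j114| = 6.3246 / 294.00 ≈ 0.02151.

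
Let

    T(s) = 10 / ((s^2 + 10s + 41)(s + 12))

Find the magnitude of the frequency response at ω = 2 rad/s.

Substitute s = j2: numerator = 10, denominator = 404 + j314.
|T(j2)| = |10| / |404 + j314| = 10 / 511.68 ≈ 0.01954.

|T(j2)| ≈ 0.01954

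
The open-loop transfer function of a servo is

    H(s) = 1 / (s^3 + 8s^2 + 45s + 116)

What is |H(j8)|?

|H(j8)| ≈ 0.002358

Substitute s = j8: numerator = 1, denominator = -396 - j152.
|H(j8)| = |1| / |-396 - j152| = 1 / 424.17 ≈ 0.002358.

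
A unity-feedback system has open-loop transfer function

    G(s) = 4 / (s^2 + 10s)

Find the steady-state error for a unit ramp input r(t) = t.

e_ss = 2.500

G(s) has one pole at the origin.
This is a Type 1 system. Kv = lim_{s→0} s·G(s) = 4/10 = 2/5.
e_ss = 1/Kv = 1/(2/5) = 5/2 ≈ 2.500.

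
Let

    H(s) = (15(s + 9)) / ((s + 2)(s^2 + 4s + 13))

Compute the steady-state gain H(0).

At s = 0 each factor (s + a) contributes a and each (s^2 + bs + c) contributes c.
H(0) = 15·(9) / ((2) · (13)) = 135/26 = 135/26.

H(0) = 135/26 ≈ 5.192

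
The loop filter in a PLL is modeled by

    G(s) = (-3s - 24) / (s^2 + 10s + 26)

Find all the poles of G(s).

The poles are the roots of the denominator s^2 + 10s + 26 = 0.
Using the quadratic formula: s = (-10 ± √(-4))/2 = -5 ± 1j.

s = -5 ± j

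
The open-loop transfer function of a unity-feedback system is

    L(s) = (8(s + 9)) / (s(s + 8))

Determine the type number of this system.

The denominator has 1 factor of s at the origin (free integrator), so this is a Type 1 system.

Type 1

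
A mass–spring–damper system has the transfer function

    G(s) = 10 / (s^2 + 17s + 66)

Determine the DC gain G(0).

G(0) = 5/33 ≈ 0.1515

Set s = 0: G(0) = (10) / (66) = 5/33.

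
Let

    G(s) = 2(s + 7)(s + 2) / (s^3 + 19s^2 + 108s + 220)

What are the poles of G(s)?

s = -4 ± 2j, -11

The poles are the roots of the denominator s^3 + 19s^2 + 108s + 220 = 0.
Trying s = -11: the polynomial evaluates to 0, so (s + 11) is a factor.
Dividing out leaves s^2 + 8s + 20 = 0.
The quadratic formula then gives s = -4 ± 2j.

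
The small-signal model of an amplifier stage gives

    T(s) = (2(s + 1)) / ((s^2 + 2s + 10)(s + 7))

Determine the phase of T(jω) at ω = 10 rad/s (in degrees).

At s = j10: numerator = 2 + j20, denominator = -830 - j760.
∠T = ∠num − ∠den = 84.289° − (-137.52°) = 221.8°, which wraps to -138.2°.

∠T(j10) ≈ -138.2°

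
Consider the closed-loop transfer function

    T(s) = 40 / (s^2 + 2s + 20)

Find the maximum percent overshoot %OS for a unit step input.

Comparing s^2 + 2s + 20 to s^2 + 2ζωₙs + ωₙ²: ωₙ = √20 ≈ 4.472 rad/s and ζ = 2/(2·√20) ≈ 0.2236.
%OS = 100·exp(−πζ/√(1−ζ²)) = 100·exp(−π·0.2236/√(1−0.2236²)) ≈ 48.6%.

%OS ≈ 48.6%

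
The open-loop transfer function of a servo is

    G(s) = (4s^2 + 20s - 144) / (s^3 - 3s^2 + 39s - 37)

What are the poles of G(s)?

The poles are the roots of the denominator s^3 - 3s^2 + 39s - 37 = 0.
Trying s = 1: the polynomial evaluates to 0, so (s - 1) is a factor.
Dividing out leaves s^2 - 2s + 37 = 0.
The quadratic formula then gives s = 1 ± 6j.

s = 1 + 6j, 1 - 6j, 1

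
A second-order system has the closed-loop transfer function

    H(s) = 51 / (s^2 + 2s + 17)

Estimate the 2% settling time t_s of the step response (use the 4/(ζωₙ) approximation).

Comparing s^2 + 2s + 17 to s^2 + 2ζωₙs + ωₙ²: ωₙ = √17 ≈ 4.123 rad/s and ζ = 2/(2·√17) ≈ 0.2425.
ζωₙ = 2/2 = 1, so t_s ≈ 4/(ζωₙ) = 4/1 = 4 s.

t_s ≈ 4 s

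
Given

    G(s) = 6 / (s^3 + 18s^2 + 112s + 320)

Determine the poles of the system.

The poles are the roots of the denominator s^3 + 18s^2 + 112s + 320 = 0.
Trying s = -10: the polynomial evaluates to 0, so (s + 10) is a factor.
Dividing out leaves s^2 + 8s + 32 = 0.
The quadratic formula then gives s = -4 ± 4j.

s = -4 ± 4j, -10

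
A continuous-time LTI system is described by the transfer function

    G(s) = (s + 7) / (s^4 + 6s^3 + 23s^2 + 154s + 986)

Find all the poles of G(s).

The poles are the roots of the denominator s^4 + 6s^3 + 23s^2 + 154s + 986 = 0.
No real roots exist; factor into two real quadratics: (s^2 - 4s + 29)(s^2 + 10s + 34) = 0.
Each quadratic gives a conjugate pair via the quadratic formula.

s = 2 + 5j, 2 - 5j, -5 + 3j, -5 - 3j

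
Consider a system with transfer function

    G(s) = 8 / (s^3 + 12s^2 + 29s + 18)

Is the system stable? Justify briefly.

stable

The denominator s^3 + 12s^2 + 29s + 18 factors as (s + 1)(s + 2)(s + 9), giving poles at s = -1, -2, -9.
Since all poles lie strictly in the left half-plane, the system is stable.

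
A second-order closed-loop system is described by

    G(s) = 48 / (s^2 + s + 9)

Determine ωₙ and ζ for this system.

ωₙ = 3 rad/s, ζ ≈ 0.1667

Compare the denominator to the standard form s^2 + 2ζωₙs + ωₙ².
ωₙ² = 9, so ωₙ = 3 rad/s.
2ζωₙ = 1, so ζ = 1/(2·3) ≈ 0.1667.
With ζ = 0.1667 the response is underdamped.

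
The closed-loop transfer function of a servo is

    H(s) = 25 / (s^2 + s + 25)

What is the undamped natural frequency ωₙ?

ωₙ = 5 rad/s

Compare the denominator to the standard form s^2 + 2ζωₙs + ωₙ².
ωₙ² = 25, so ωₙ = 5 rad/s.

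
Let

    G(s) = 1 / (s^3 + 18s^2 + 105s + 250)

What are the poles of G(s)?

s = -4 + 3j, -4 - 3j, -10

The poles are the roots of the denominator s^3 + 18s^2 + 105s + 250 = 0.
Trying s = -10: the polynomial evaluates to 0, so (s + 10) is a factor.
Dividing out leaves s^2 + 8s + 25 = 0.
The quadratic formula then gives s = -4 ± 3j.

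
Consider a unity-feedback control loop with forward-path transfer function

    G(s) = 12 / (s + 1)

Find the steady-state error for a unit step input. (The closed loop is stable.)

e_ss = 0.07692

G(s) has no poles at the origin.
This is a Type 0 system. Kp = lim_{s→0} G(s) = 12/1.
e_ss = 1/(1 + Kp) = 1/(1 + 12) = 1/13 ≈ 0.07692.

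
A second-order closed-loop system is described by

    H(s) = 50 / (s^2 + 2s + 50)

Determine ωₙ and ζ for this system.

Compare the denominator to the standard form s^2 + 2ζωₙs + ωₙ².
ωₙ² = 50, so ωₙ = √50 ≈ 7.071 rad/s.
2ζωₙ = 2, so ζ = 2/(2·√50) ≈ 0.1414.

ωₙ ≈ 7.071 rad/s, ζ ≈ 0.1414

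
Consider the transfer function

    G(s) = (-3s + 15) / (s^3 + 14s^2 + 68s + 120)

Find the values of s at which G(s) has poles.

The poles are the roots of the denominator s^3 + 14s^2 + 68s + 120 = 0.
Trying s = -6: the polynomial evaluates to 0, so (s + 6) is a factor.
Dividing out leaves s^2 + 8s + 20 = 0.
The quadratic formula then gives s = -4 ± 2j.

s = -4 ± 2j, -6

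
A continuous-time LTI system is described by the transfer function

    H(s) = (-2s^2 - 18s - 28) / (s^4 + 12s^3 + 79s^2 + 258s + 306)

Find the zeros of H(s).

s = -2, -7

Set the numerator to zero: -2s^2 - 18s - 28 = 0, i.e. -2·(s^2 + 9s + 14) = 0.
Factoring: (s + 2)(s + 7) = 0.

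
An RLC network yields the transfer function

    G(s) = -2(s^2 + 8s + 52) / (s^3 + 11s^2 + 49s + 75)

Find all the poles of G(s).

s = -3, -4 ± 3j

The poles are the roots of the denominator s^3 + 11s^2 + 49s + 75 = 0.
Trying s = -3: the polynomial evaluates to 0, so (s + 3) is a factor.
Dividing out leaves s^2 + 8s + 25 = 0.
The quadratic formula then gives s = -4 ± 3j.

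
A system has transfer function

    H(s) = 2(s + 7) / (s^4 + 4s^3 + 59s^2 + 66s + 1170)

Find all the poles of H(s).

The poles are the roots of the denominator s^4 + 4s^3 + 59s^2 + 66s + 1170 = 0.
No real roots exist; factor into two real quadratics: (s^2 - 2s + 26)(s^2 + 6s + 45) = 0.
Each quadratic gives a conjugate pair via the quadratic formula.

s = 1 + 5j, 1 - 5j, -3 + 6j, -3 - 6j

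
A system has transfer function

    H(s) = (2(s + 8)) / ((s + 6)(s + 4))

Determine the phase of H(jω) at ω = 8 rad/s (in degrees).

∠H(j8) ≈ -71.57°

At s = j8: numerator = 16 + j16, denominator = -40 + j80.
∠H = ∠num − ∠den = 45° − (116.57°) = -71.57°.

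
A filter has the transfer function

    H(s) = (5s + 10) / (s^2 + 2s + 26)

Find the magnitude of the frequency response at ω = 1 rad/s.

Substitute s = j1: numerator = 10 + j5, denominator = 25 + j2.
|H(j1)| = |10 + j5| / |25 + j2| = 11.180 / 25.080 ≈ 0.4458.

|H(j1)| ≈ 0.4458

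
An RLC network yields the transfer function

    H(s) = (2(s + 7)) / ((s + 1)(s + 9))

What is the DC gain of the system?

H(0) = 14/9 ≈ 1.556

At s = 0 each factor (s + a) contributes a and each (s^2 + bs + c) contributes c.
H(0) = 2·(7) / ((1) · (9)) = 14/9 = 14/9.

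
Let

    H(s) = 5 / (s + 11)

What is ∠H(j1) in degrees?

∠H(j1) ≈ -5.194°

At s = j1: numerator = 5, denominator = 11 + j1.
∠H = ∠num − ∠den = 0° − (5.1944°) = -5.194°.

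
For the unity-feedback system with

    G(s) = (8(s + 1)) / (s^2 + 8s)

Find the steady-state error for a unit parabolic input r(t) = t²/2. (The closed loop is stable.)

G(s) has one pole at the origin.
This is a Type 1 system; Ka = lim_{s→0} s^2·G(s) = 0, so the steady-state error for a parabola input is infinite.

e_ss = ∞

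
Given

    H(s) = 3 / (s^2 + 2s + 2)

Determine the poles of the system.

s = -1 + j, -1 - j

The poles are the roots of the denominator s^2 + 2s + 2 = 0.
Using the quadratic formula: s = (-2 ± √(-4))/2 = -1 ± 1j.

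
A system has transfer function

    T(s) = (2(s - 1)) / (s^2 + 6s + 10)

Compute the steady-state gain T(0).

T(0) = -1/5 ≈ -0.2000

At s = 0 each factor (s + a) contributes a and each (s^2 + bs + c) contributes c.
T(0) = 2·(-1) / ((10)) = -2/10 = -1/5.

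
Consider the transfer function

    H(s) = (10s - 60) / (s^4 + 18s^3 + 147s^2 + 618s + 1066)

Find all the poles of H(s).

The poles are the roots of the denominator s^4 + 18s^3 + 147s^2 + 618s + 1066 = 0.
No real roots exist; factor into two real quadratics: (s^2 + 10s + 26)(s^2 + 8s + 41) = 0.
Each quadratic gives a conjugate pair via the quadratic formula.

s = -5 ± j, -4 ± 5j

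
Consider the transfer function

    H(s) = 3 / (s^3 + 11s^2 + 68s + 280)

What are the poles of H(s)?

s = -2 + 6j, -2 - 6j, -7

The poles are the roots of the denominator s^3 + 11s^2 + 68s + 280 = 0.
Trying s = -7: the polynomial evaluates to 0, so (s + 7) is a factor.
Dividing out leaves s^2 + 4s + 40 = 0.
The quadratic formula then gives s = -2 ± 6j.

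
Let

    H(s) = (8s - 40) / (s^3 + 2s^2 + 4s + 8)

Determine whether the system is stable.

marginally stable

The denominator s^3 + 2s^2 + 4s + 8 factors as (s^2 + 4)(s + 2), giving poles at s = ±2j, -2.
Since the simple pole(s) at s = ±2j lie on the jω-axis with none in the right half-plane, the system is marginally stable.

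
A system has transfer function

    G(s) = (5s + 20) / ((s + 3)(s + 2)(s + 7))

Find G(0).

G(0) = 10/21 ≈ 0.4762

Set s = 0: G(0) = (20) / (42) = 10/21.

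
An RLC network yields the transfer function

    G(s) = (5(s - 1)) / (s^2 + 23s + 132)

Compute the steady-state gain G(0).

Set s = 0: G(0) = (-5) / (132) = -5/132.

G(0) = -5/132 ≈ -0.03788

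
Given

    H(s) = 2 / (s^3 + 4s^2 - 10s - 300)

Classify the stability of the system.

unstable

The denominator s^3 + 4s^2 - 10s - 300 factors as (s^2 + 10s + 50)(s - 6), giving poles at s = -5 + 5j, -5 - 5j, 6.
Since the pole(s) at s = 6 lie in the right half-plane, the system is unstable.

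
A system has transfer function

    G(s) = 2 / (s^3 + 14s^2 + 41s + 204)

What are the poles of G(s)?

The poles are the roots of the denominator s^3 + 14s^2 + 41s + 204 = 0.
Trying s = -12: the polynomial evaluates to 0, so (s + 12) is a factor.
Dividing out leaves s^2 + 2s + 17 = 0.
The quadratic formula then gives s = -1 ± 4j.

s = -1 ± 4j, -12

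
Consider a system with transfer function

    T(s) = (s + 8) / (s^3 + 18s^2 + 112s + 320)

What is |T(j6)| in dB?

|T(j6)|_dB ≈ -35.0 dB

Substitute s = j6: numerator = 8 + j6, denominator = -328 + j456.
|T(j6)| = |8 + j6| / |-328 + j456| = 10 / 561.71 ≈ 0.01780.
In decibels: 20·log₁₀(0.01780) ≈ -35.0 dB.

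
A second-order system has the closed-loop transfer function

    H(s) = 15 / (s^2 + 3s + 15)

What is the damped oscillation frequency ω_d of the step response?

Comparing s^2 + 3s + 15 to s^2 + 2ζωₙs + ωₙ²: ωₙ = √15 ≈ 3.873 rad/s and ζ = 3/(2·√15) ≈ 0.3873.
ζωₙ = 3/2 = 1.5, so ω_d = ωₙ√(1−ζ²) = √(ωₙ² − (ζωₙ)²) = √(15 − 1.5²) = √12.75 ≈ 3.571 rad/s.

ω_d ≈ 3.571 rad/s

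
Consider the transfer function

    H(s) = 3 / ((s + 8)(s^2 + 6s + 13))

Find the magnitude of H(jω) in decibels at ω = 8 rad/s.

Substitute s = j8: numerator = 3, denominator = -792 - j24.
|H(j8)| = |3| / |-792 - j24| = 3 / 792.36 ≈ 0.003786.
In decibels: 20·log₁₀(0.003786) ≈ -48.4 dB.

|H(j8)|_dB ≈ -48.4 dB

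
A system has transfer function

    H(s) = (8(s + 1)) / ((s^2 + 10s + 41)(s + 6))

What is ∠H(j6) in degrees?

At s = j6: numerator = 8 + j48, denominator = -330 + j390.
∠H = ∠num − ∠den = 80.538° − (130.24°) = -49.70°.

∠H(j6) ≈ -49.70°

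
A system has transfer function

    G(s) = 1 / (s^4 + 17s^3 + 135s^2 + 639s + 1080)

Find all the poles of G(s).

The poles are the roots of the denominator s^4 + 17s^3 + 135s^2 + 639s + 1080 = 0.
Trying s = -3: the polynomial evaluates to 0, so (s + 3) is a factor.
Dividing out leaves s^3 + 14s^2 + 93s + 360 = 0.
This factors further as (s^2 + 6s + 45)(s + 8) = 0.

s = -3, -3 ± 6j, -8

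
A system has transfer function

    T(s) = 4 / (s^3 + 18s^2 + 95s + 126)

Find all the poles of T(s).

The poles are the roots of the denominator s^3 + 18s^2 + 95s + 126 = 0.
Trying s = -7: the polynomial evaluates to 0, so (s + 7) is a factor.
Dividing out leaves s^2 + 11s + 18 = 0.
Factoring the quadratic: (s + 2)(s + 9) = 0.

s = -7, -2, -9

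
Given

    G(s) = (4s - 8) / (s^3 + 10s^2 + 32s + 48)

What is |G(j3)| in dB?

Substitute s = j3: numerator = -8 + j12, denominator = -42 + j69.
|G(j3)| = |-8 + j12| / |-42 + j69| = 14.422 / 80.777 ≈ 0.1785.
In decibels: 20·log₁₀(0.1785) ≈ -15.0 dB.

|G(j3)|_dB ≈ -15.0 dB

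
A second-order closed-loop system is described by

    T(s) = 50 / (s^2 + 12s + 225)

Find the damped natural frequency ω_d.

ω_d ≈ 13.75 rad/s

Comparing s^2 + 12s + 225 to s^2 + 2ζωₙs + ωₙ²: ωₙ = 15 rad/s and ζ = 12/(2·15) = 0.4.
ζωₙ = 12/2 = 6, so ω_d = ωₙ√(1−ζ²) = √(ωₙ² − (ζωₙ)²) = √(225 − 6²) = √189 ≈ 13.75 rad/s.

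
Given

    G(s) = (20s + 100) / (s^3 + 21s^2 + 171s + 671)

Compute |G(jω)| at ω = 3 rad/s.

Substitute s = j3: numerator = 100 + j60, denominator = 482 + j486.
|G(j3)| = |100 + j60| / |482 + j486| = 116.62 / 684.49 ≈ 0.1704.

|G(j3)| ≈ 0.1704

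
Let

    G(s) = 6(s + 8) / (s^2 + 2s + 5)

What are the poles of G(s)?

The poles are the roots of the denominator s^2 + 2s + 5 = 0.
Using the quadratic formula: s = (-2 ± √(-16))/2 = -1 ± 2j.

s = -1 ± 2j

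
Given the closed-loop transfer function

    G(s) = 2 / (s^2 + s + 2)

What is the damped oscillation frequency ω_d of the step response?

Comparing s^2 + s + 2 to s^2 + 2ζωₙs + ωₙ²: ωₙ = √2 ≈ 1.414 rad/s and ζ = 1/(2·√2) ≈ 0.3536.
ζωₙ = 1/2 = 0.5, so ω_d = ωₙ√(1−ζ²) = √(ωₙ² − (ζωₙ)²) = √(2 − 0.5²) = √1.75 ≈ 1.323 rad/s.

ω_d ≈ 1.323 rad/s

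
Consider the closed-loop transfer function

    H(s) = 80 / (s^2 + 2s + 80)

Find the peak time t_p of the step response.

t_p ≈ 0.3535 s

Comparing s^2 + 2s + 80 to s^2 + 2ζωₙs + ωₙ²: ωₙ = √80 ≈ 8.944 rad/s and ζ = 2/(2·√80) ≈ 0.1118.
ζωₙ = 2/2 = 1, so ω_d = ωₙ√(1−ζ²) = √(ωₙ² − (ζωₙ)²) = √(80 − 1²) = √79 ≈ 8.888 rad/s.
t_p = π/ω_d = π/8.888 ≈ 0.3535 s.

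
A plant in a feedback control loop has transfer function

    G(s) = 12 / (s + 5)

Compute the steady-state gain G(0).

At s = 0 each factor (s + a) contributes a and each (s^2 + bs + c) contributes c.
G(0) = 12·1 / ((5)) = 12/5 = 12/5.

G(0) = 12/5 ≈ 2.400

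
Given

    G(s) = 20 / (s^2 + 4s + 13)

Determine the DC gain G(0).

Set s = 0: G(0) = (20) / (13) = 20/13.

G(0) = 20/13 ≈ 1.538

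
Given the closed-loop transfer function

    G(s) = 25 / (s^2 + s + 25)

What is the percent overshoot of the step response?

%OS ≈ 72.9%

Comparing s^2 + s + 25 to s^2 + 2ζωₙs + ωₙ²: ωₙ = 5 rad/s and ζ = 1/(2·5) = 0.1.
%OS = 100·exp(−πζ/√(1−ζ²)) = 100·exp(−π·0.1/√(1−0.1²)) ≈ 72.9%.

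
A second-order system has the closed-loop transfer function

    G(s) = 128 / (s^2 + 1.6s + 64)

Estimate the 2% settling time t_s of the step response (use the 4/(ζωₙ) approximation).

t_s ≈ 5 s

Comparing s^2 + 1.6s + 64 to s^2 + 2ζωₙs + ωₙ²: ωₙ = 8 rad/s and ζ = 1.6/(2·8) = 0.1.
ζωₙ = 1.6/2 = 0.8, so t_s ≈ 4/(ζωₙ) = 4/0.8 = 5 s.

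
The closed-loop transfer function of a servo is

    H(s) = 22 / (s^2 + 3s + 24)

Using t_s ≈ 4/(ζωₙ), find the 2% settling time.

t_s ≈ 2.667 s

Comparing s^2 + 3s + 24 to s^2 + 2ζωₙs + ωₙ²: ωₙ = √24 ≈ 4.899 rad/s and ζ = 3/(2·√24) ≈ 0.3062.
ζωₙ = 3/2 = 1.5, so t_s ≈ 4/(ζωₙ) = 4/1.5 ≈ 2.667 s.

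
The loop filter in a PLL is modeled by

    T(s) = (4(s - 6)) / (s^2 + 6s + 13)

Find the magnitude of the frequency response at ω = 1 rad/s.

|T(j1)| ≈ 1.814

Substitute s = j1: numerator = -24 + j4, denominator = 12 + j6.
|T(j1)| = |-24 + j4| / |12 + j6| = 24.331 / 13.416 ≈ 1.814.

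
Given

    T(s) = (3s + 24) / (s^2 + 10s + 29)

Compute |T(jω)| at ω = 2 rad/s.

Substitute s = j2: numerator = 24 + j6, denominator = 25 + j20.
|T(j2)| = |24 + j6| / |25 + j20| = 24.739 / 32.016 ≈ 0.7727.

|T(j2)| ≈ 0.7727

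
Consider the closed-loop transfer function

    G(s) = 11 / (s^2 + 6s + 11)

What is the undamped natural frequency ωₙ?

Compare the denominator to the standard form s^2 + 2ζωₙs + ωₙ².
ωₙ² = 11, so ωₙ = √11 ≈ 3.317 rad/s.

ωₙ ≈ 3.317 rad/s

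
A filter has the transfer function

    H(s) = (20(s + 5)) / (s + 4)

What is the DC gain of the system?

H(0) = 25

Set s = 0: H(0) = (100) / (4) = 25.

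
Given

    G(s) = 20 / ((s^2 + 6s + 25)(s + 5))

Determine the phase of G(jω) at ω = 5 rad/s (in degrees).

At s = j5: numerator = 20, denominator = -150 + j150.
∠G = ∠num − ∠den = 0° − (135°) = -135°.

∠G(j5) ≈ -135°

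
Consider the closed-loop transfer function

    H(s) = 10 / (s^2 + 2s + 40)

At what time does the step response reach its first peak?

Comparing s^2 + 2s + 40 to s^2 + 2ζωₙs + ωₙ²: ωₙ = √40 ≈ 6.325 rad/s and ζ = 2/(2·√40) ≈ 0.1581.
ζωₙ = 2/2 = 1, so ω_d = ωₙ√(1−ζ²) = √(ωₙ² − (ζωₙ)²) = √(40 − 1²) = √39 ≈ 6.245 rad/s.
t_p = π/ω_d = π/6.245 ≈ 0.5031 s.

t_p ≈ 0.5031 s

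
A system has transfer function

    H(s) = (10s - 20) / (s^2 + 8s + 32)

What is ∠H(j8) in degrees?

∠H(j8) ≈ -12.53°

At s = j8: numerator = -20 + j80, denominator = -32 + j64.
∠H = ∠num − ∠den = 104.04° − (116.57°) = -12.53°.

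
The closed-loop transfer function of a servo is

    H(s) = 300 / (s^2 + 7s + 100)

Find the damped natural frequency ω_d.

Comparing s^2 + 7s + 100 to s^2 + 2ζωₙs + ωₙ²: ωₙ = 10 rad/s and ζ = 7/(2·10) = 0.35.
ζωₙ = 7/2 = 3.5, so ω_d = ωₙ√(1−ζ²) = √(ωₙ² − (ζωₙ)²) = √(100 − 3.5²) = √87.75 ≈ 9.367 rad/s.

ω_d ≈ 9.367 rad/s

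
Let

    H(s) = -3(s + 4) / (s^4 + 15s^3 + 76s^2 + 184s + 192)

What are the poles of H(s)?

s = -2 + 2j, -2 - 2j, -8, -3

The poles are the roots of the denominator s^4 + 15s^3 + 76s^2 + 184s + 192 = 0.
Trying s = -8: the polynomial evaluates to 0, so (s + 8) is a factor.
Dividing out leaves s^3 + 7s^2 + 20s + 24 = 0.
This factors further as (s^2 + 4s + 8)(s + 3) = 0.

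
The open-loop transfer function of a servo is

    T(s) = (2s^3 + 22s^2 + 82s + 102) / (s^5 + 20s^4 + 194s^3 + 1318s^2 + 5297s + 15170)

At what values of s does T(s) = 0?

Set the numerator to zero: 2s^3 + 22s^2 + 82s + 102 = 0, i.e. 2·(s^3 + 11s^2 + 41s + 51) = 0.
Factoring: (s + 3)(s^2 + 8s + 17) = 0.

s = -3, -4 ± j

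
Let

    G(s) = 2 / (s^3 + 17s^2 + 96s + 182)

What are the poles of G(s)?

The poles are the roots of the denominator s^3 + 17s^2 + 96s + 182 = 0.
Trying s = -7: the polynomial evaluates to 0, so (s + 7) is a factor.
Dividing out leaves s^2 + 10s + 26 = 0.
The quadratic formula then gives s = -5 ± 1j.

s = -5 ± j, -7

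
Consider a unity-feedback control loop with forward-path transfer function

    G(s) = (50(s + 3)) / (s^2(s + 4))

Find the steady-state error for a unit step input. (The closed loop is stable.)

G(s) has 2 poles at the origin.
This is a Type 2 system; for a step input the steady-state error is zero.

e_ss = 0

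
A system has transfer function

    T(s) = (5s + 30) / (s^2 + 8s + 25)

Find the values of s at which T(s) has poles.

s = -4 + 3j, -4 - 3j

The poles are the roots of the denominator s^2 + 8s + 25 = 0.
Using the quadratic formula: s = (-8 ± √(-36))/2 = -4 ± 3j.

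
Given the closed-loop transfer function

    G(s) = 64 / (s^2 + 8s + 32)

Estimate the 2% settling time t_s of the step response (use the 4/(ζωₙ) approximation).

t_s ≈ 1 s

Comparing s^2 + 8s + 32 to s^2 + 2ζωₙs + ωₙ²: ωₙ = √32 ≈ 5.657 rad/s and ζ = 8/(2·√32) ≈ 0.7071.
ζωₙ = 8/2 = 4, so t_s ≈ 4/(ζωₙ) = 4/4 = 1 s.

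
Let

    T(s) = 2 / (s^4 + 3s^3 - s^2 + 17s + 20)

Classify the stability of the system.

The denominator s^4 + 3s^3 - s^2 + 17s + 20 factors as (s^2 - 2s + 5)(s + 4)(s + 1), giving poles at s = 1 ± 2j, -4, -1.
Since the pole(s) at s = 1 + 2j, 1 - 2j lie in the right half-plane, the system is unstable.

unstable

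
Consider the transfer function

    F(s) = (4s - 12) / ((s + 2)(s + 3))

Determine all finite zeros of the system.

s = 3

Set the numerator to zero: 4s - 12 = 0, i.e. 4·(s - 3) = 0.
So s = 3.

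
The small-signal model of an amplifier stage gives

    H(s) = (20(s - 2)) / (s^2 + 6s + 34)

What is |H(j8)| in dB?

|H(j8)|_dB ≈ 9.29 dB

Substitute s = j8: numerator = -40 + j160, denominator = -30 + j48.
|H(j8)| = |-40 + j160| / |-30 + j48| = 164.92 / 56.604 ≈ 2.914.
In decibels: 20·log₁₀(2.914) ≈ 9.29 dB.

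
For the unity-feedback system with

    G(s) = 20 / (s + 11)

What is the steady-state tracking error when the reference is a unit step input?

G(s) has no poles at the origin.
This is a Type 0 system. Kp = lim_{s→0} G(s) = 20/11.
e_ss = 1/(1 + Kp) = 1/(1 + 20/11) = 11/31 ≈ 0.3548.

e_ss = 0.3548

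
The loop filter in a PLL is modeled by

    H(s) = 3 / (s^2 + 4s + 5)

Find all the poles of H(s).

The poles are the roots of the denominator s^2 + 4s + 5 = 0.
Using the quadratic formula: s = (-4 ± √(-4))/2 = -2 ± 1j.

s = -2 + j, -2 - j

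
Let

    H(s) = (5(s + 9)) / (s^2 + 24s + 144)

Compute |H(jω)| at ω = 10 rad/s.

|H(j10)| ≈ 0.2757

Substitute s = j10: numerator = 45 + j50, denominator = 44 + j240.
|H(j10)| = |45 + j50| / |44 + j240| = 67.268 / 244 ≈ 0.2757.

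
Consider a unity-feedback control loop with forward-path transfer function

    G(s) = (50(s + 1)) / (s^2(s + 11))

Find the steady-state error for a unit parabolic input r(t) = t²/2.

e_ss = 0.2200

G(s) has 2 poles at the origin.
This is a Type 2 system. Ka = lim_{s→0} s^2·G(s) = 50/11.
e_ss = 1/Ka = 1/(50/11) = 11/50 ≈ 0.2200.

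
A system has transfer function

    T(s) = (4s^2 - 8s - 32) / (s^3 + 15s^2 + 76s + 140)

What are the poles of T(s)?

The poles are the roots of the denominator s^3 + 15s^2 + 76s + 140 = 0.
Trying s = -7: the polynomial evaluates to 0, so (s + 7) is a factor.
Dividing out leaves s^2 + 8s + 20 = 0.
The quadratic formula then gives s = -4 ± 2j.

s = -4 ± 2j, -7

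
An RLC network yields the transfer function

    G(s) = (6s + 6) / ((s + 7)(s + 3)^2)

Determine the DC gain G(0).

G(0) = 2/21 ≈ 0.09524

Set s = 0: G(0) = (6) / (63) = 2/21.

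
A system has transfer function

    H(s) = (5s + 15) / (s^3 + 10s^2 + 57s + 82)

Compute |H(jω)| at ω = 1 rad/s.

|H(j1)| ≈ 0.1733

Substitute s = j1: numerator = 15 + j5, denominator = 72 + j56.
|H(j1)| = |15 + j5| / |72 + j56| = 15.811 / 91.214 ≈ 0.1733.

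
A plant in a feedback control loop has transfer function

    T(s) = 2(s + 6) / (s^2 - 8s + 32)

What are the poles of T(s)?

s = 4 + 4j, 4 - 4j

The poles are the roots of the denominator s^2 - 8s + 32 = 0.
Using the quadratic formula: s = (8 ± √(-64))/2 = 4 ± 4j.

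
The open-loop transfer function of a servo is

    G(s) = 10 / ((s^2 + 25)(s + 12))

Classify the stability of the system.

marginally stable

The poles can be read from the denominator factors: s = 5j, -5j, -12.
Since the simple pole(s) at s = ±5j lie on the jω-axis with none in the right half-plane, the system is marginally stable.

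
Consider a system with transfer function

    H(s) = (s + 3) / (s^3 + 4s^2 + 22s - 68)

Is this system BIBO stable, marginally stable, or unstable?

unstable

The denominator s^3 + 4s^2 + 22s - 68 factors as (s^2 + 6s + 34)(s - 2), giving poles at s = -3 + 5j, -3 - 5j, 2.
Since the pole(s) at s = 2 lie in the right half-plane, the system is unstable.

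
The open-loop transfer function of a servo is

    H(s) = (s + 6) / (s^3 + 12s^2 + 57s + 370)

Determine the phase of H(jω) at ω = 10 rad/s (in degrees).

At s = j10: numerator = 6 + j10, denominator = -830 - j430.
∠H = ∠num − ∠den = 59.036° − (-152.61°) = 211.6°, which wraps to -148.4°.

∠H(j10) ≈ -148.4°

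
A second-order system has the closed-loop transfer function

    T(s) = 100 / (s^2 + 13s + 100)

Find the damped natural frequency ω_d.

Comparing s^2 + 13s + 100 to s^2 + 2ζωₙs + ωₙ²: ωₙ = 10 rad/s and ζ = 13/(2·10) = 0.65.
ζωₙ = 13/2 = 6.5, so ω_d = ωₙ√(1−ζ²) = √(ωₙ² − (ζωₙ)²) = √(100 − 6.5²) = √57.75 ≈ 7.599 rad/s.

ω_d ≈ 7.599 rad/s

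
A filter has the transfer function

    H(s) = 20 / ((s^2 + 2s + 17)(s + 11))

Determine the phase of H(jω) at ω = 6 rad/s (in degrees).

At s = j6: numerator = 20, denominator = -281 + j18.
∠H = ∠num − ∠den = 0° − (176.33°) = -176.3°.

∠H(j6) ≈ -176.3°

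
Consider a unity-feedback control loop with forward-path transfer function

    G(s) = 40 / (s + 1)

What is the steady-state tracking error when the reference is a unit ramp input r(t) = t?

G(s) has no poles at the origin.
This is a Type 0 system; Kv = lim_{s→0} s·G(s) = 0, so the steady-state error for a ramp input is infinite.

e_ss = ∞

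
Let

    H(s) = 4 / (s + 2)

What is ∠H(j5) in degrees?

∠H(j5) ≈ -68.20°

At s = j5: numerator = 4, denominator = 2 + j5.
∠H = ∠num − ∠den = 0° − (68.199°) = -68.20°.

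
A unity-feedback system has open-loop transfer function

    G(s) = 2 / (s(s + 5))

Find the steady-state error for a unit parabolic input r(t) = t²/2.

e_ss = ∞

G(s) has one pole at the origin.
This is a Type 1 system; Ka = lim_{s→0} s^2·G(s) = 0, so the steady-state error for a parabola input is infinite.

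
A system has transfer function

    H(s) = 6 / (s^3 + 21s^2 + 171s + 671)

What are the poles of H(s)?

s = -5 + 6j, -5 - 6j, -11

The poles are the roots of the denominator s^3 + 21s^2 + 171s + 671 = 0.
Trying s = -11: the polynomial evaluates to 0, so (s + 11) is a factor.
Dividing out leaves s^2 + 10s + 61 = 0.
The quadratic formula then gives s = -5 ± 6j.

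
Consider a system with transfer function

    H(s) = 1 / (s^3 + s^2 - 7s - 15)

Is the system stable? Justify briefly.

unstable

The denominator s^3 + s^2 - 7s - 15 factors as (s^2 + 4s + 5)(s - 3), giving poles at s = -2 ± j, 3.
Since the pole(s) at s = 3 lie in the right half-plane, the system is unstable.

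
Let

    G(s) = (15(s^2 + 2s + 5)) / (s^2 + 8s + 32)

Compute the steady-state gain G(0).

G(0) = 75/32 ≈ 2.344

At s = 0 each factor (s + a) contributes a and each (s^2 + bs + c) contributes c.
G(0) = 15·(5) / ((32)) = 75/32 = 75/32.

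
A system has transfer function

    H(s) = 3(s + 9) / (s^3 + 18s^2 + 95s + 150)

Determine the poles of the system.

s = -10, -3, -5

The poles are the roots of the denominator s^3 + 18s^2 + 95s + 150 = 0.
Trying s = -10: the polynomial evaluates to 0, so (s + 10) is a factor.
Dividing out leaves s^2 + 8s + 15 = 0.
Factoring the quadratic: (s + 3)(s + 5) = 0.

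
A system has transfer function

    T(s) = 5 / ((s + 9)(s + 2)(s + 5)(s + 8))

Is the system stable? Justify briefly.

The poles can be read from the denominator factors: s = -9, -2, -5, -8.
Since all poles lie strictly in the left half-plane, the system is stable.

stable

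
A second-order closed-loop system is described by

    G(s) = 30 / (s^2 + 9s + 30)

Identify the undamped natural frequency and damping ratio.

ωₙ ≈ 5.477 rad/s, ζ ≈ 0.8216

Compare the denominator to the standard form s^2 + 2ζωₙs + ωₙ².
ωₙ² = 30, so ωₙ = √30 ≈ 5.477 rad/s.
2ζωₙ = 9, so ζ = 9/(2·√30) ≈ 0.8216.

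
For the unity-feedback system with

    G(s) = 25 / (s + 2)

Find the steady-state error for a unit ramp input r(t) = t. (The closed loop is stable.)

G(s) has no poles at the origin.
This is a Type 0 system; Kv = lim_{s→0} s·G(s) = 0, so the steady-state error for a ramp input is infinite.

e_ss = ∞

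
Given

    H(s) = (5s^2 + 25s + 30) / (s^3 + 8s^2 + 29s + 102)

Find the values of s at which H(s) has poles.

The poles are the roots of the denominator s^3 + 8s^2 + 29s + 102 = 0.
Trying s = -6: the polynomial evaluates to 0, so (s + 6) is a factor.
Dividing out leaves s^2 + 2s + 17 = 0.
The quadratic formula then gives s = -1 ± 4j.

s = -6, -1 ± 4j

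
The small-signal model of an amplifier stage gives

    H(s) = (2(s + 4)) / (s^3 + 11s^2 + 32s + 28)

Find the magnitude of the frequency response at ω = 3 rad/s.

Substitute s = j3: numerator = 8 + j6, denominator = -71 + j69.
|H(j3)| = |8 + j6| / |-71 + j69| = 10 / 99.005 ≈ 0.1010.

|H(j3)| ≈ 0.1010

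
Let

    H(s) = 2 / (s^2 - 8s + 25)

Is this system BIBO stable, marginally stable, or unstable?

The poles can be read from the denominator factors: s = 4 ± 3j.
Since the pole(s) at s = 4 + 3j, 4 - 3j lie in the right half-plane, the system is unstable.

unstable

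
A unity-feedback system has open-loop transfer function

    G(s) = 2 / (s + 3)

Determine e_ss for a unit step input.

e_ss = 0.6000

G(s) has no poles at the origin.
This is a Type 0 system. Kp = lim_{s→0} G(s) = 2/3.
e_ss = 1/(1 + Kp) = 1/(1 + 2/3) = 3/5 ≈ 0.6000.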